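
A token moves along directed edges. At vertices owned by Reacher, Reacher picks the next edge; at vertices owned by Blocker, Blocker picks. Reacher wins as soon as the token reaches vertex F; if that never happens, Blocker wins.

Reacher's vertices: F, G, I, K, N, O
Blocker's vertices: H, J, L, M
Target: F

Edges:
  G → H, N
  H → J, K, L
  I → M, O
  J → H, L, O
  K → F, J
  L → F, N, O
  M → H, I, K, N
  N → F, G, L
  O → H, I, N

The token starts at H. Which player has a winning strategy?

Blocker

A0 = {F}
A1: add {K, N} — K (Reacher) has K→F; N (Reacher) has N→F.
A2: add {G, O} — G (Reacher) has G→N; O (Reacher) has O→N.
A3: add {I, L} — I (Reacher) has I→O; L (Blocker): all of {F, N, O} already in.
A4 = A3; e.g. H (Blocker) can still go to J. Fixed point.
H never enters the attractor, so Blocker can avoid the target forever.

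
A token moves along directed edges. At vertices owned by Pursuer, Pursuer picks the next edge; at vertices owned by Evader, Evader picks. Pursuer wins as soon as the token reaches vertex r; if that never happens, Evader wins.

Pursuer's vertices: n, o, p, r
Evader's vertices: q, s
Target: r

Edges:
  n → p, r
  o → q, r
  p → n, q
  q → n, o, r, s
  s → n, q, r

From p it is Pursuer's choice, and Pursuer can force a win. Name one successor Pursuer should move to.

n

A0 = {r}
A1: add {n, o} — n (Pursuer) has n→r; o (Pursuer) has o→r.
A2: add {p} — p (Pursuer) has p→n.
A3 = A2; e.g. q (Evader) can still go to s. Fixed point.
From p, successor n is in the attractor (rank 1); the other successor q is not.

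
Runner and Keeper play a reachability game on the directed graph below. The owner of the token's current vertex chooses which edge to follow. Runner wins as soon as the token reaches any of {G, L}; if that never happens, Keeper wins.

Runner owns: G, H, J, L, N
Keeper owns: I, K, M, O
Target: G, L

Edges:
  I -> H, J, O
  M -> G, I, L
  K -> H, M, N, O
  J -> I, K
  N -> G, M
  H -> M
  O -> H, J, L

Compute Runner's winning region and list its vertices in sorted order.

A0 = {G, L}
A1: add {N} — N (Runner) has N→G.
A2 = A1; e.g. H (Runner) has no edge into A1. Fixed point.
Runner's winning region = {G, L, N}.

G, L, N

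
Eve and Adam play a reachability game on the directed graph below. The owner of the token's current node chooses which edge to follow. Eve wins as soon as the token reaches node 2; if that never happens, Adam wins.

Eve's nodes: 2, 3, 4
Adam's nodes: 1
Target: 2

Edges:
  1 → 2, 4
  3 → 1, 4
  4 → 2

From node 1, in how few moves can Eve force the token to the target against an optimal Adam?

2

A0 = {2}
A1: add {4} — 4 (Eve) has 4→2.
A2: add {1, 3} — 1 (Adam): all of {2, 4} already in; 3 (Eve) has 3→4.
A2 = all vertices. Fixed point.
1 enters the attractor at level 2, so Eve can force the target in 2 moves from there.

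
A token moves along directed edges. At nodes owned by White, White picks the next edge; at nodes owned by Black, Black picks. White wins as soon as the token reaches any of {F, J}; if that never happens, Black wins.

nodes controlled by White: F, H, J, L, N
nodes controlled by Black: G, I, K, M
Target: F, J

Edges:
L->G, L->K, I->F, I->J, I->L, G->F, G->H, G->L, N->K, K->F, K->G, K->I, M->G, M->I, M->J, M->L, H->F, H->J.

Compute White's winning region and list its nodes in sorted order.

F, H, J

A0 = {F, J}
A1: add {H} — H (White) has H→F.
A2 = A1; e.g. G (Black) can still go to L. Fixed point.
White's winning region = {F, H, J}.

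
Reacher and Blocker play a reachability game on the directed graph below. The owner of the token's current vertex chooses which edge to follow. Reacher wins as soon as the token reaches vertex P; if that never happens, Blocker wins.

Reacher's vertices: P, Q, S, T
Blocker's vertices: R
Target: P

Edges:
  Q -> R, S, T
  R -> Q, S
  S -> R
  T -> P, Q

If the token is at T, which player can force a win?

A0 = {P}
A1: add {T} — T (Reacher) has T→P.
T ∈ A1, so Reacher can force the target.

Reacher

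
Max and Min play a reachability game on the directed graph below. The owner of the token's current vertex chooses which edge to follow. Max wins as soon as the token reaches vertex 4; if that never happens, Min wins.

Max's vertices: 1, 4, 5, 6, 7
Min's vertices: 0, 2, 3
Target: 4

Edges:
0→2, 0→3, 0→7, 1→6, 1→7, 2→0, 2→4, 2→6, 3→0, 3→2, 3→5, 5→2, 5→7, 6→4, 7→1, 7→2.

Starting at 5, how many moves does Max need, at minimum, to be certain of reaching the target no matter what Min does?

A0 = {4}
A1: add {6} — 6 (Max) has 6→4.
A2: add {1} — 1 (Max) has 1→6.
A3: add {7} — 7 (Max) has 7→1.
A4: add {5} — 5 (Max) has 5→7.
A5 = A4; e.g. 0 (Min) can still go to 2. Fixed point.
5 enters the attractor at level 4, so Max can force the target in 4 moves from there.

4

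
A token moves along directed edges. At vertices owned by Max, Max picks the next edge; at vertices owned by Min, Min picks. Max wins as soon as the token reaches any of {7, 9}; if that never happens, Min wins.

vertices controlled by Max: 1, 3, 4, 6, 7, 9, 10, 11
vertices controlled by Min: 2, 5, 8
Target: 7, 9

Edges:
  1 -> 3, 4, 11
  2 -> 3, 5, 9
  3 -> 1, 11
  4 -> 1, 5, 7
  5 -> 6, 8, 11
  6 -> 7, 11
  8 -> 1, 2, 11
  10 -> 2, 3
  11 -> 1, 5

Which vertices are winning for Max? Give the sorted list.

A0 = {7, 9}
A1: add {4, 6} — 4 (Max) has 4→7; 6 (Max) has 6→7.
A2: add {1} — 1 (Max) has 1→4.
A3: add {3, 11} — 3 (Max) has 3→1; 11 (Max) has 11→1.
A4: add {10} — 10 (Max) has 10→3.
A5 = A4; e.g. 2 (Min) can still go to 5. Fixed point.
Max's winning region = {1, 3, 4, 6, 7, 9, 10, 11}.

1, 3, 4, 6, 7, 9, 10, 11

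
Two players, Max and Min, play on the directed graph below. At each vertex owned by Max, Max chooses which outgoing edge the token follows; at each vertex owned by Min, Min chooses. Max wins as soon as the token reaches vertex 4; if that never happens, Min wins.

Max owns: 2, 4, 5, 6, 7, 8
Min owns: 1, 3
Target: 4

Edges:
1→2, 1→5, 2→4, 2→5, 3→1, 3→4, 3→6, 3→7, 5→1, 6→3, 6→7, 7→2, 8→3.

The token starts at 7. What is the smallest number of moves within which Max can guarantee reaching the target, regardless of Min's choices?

2

A0 = {4}
A1: add {2} — 2 (Max) has 2→4.
A2: add {7} — 7 (Max) has 7→2.
7 enters the attractor at level 2, so Max can force the target in 2 moves from there.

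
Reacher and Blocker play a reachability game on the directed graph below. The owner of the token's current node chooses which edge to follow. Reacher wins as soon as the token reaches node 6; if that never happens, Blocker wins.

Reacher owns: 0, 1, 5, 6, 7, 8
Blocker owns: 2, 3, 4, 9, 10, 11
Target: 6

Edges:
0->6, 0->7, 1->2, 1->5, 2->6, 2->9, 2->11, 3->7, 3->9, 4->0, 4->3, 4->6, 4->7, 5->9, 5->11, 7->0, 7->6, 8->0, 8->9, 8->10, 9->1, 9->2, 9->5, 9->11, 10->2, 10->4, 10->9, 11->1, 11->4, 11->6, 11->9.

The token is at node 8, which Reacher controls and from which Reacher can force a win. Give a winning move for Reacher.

A0 = {6}
A1: add {0, 7} — 0 (Reacher) has 0→6; 7 (Reacher) has 7→6.
A2: add {8} — 8 (Reacher) has 8→0.
A3 = A2; e.g. 1 (Reacher) has no edge into A2. Fixed point.
From 8, successor 0 is in the attractor (rank 1); the other successors 9, 10 are not.

0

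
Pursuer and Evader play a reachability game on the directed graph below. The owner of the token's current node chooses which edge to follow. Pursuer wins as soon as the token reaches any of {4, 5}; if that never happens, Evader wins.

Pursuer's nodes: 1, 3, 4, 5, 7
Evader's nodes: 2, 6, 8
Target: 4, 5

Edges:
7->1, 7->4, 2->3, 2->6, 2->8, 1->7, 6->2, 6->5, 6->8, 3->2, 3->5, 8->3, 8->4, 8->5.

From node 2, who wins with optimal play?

A0 = {4, 5}
A1: add {3, 7} — 3 (Pursuer) has 3→5; 7 (Pursuer) has 7→4.
A2: add {1, 8} — 1 (Pursuer) has 1→7; 8 (Evader): all of {3, 4, 5} already in.
A3 = A2; e.g. 2 (Evader) can still go to 6. Fixed point.
2 never enters the attractor, so Evader can avoid the target forever.

Evader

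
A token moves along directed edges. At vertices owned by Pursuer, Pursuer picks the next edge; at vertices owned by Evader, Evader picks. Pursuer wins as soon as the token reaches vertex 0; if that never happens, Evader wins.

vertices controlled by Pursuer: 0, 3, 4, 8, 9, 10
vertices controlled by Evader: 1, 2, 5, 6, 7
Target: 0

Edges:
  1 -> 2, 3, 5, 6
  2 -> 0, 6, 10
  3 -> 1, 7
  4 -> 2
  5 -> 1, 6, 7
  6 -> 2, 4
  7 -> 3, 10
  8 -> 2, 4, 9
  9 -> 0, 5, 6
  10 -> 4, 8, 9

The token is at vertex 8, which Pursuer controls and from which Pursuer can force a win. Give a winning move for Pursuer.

9

A0 = {0}
A1: add {9} — 9 (Pursuer) has 9→0.
A2: add {8, 10} — 8 (Pursuer) has 8→9; 10 (Pursuer) has 10→9.
A3 = A2; e.g. 1 (Evader) can still go to 2. Fixed point.
From 8, successor 9 is in the attractor (rank 1); the other successors 2, 4 are not.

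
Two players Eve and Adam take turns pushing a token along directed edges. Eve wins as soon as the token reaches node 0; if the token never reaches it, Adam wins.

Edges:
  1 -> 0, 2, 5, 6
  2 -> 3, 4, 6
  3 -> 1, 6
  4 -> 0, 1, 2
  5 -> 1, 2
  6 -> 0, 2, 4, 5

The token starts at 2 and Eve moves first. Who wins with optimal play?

Eve

Track states (vertex, player-to-move).
A0 = {(0,Eve), (0,Adam)}
A1: add {(1,Eve), (4,Eve), (6,Eve)}.
A2: add {(3,Adam)}.
A3: add {(2,Eve)}.
(2,Eve) ∈ A3 ⇒ Eve forces the target.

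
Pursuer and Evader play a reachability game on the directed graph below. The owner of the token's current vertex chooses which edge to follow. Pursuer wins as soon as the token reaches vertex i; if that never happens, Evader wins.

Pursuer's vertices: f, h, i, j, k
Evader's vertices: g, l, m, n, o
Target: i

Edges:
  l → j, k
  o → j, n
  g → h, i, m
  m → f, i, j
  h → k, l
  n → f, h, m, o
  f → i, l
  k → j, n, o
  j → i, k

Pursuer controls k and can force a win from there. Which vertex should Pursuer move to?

A0 = {i}
A1: add {f, j} — f (Pursuer) has f→i; j (Pursuer) has j→i.
A2: add {k, m} — k (Pursuer) has k→j; m (Evader): all of {f, i, j} already in.
A3: add {h, l} — h (Pursuer) has h→k; l (Evader): all of {j, k} already in.
A4: add {g} — g (Evader): all of {h, i, m} already in.
A5 = A4; e.g. n (Evader) can still go to o. Fixed point.
From k, successor j is in the attractor (rank 1); the other successors n, o are not.

j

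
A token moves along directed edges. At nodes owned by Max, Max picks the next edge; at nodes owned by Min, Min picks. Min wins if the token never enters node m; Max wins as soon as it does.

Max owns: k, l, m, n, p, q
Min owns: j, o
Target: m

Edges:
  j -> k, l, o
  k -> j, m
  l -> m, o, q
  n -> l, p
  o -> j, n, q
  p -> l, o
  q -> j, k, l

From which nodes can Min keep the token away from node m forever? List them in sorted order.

j, o

A0 = {m}
A1: add {k, l} — k (Max) has k→m; l (Max) has l→m.
A2: add {n, p, q} — n (Max) has n→l; p (Max) has p→l; q (Max) has q→k.
A3 = A2; e.g. j (Min) can still go to o. Fixed point.
Max's attractor = {k, l, m, n, p, q}; Min avoids the target exactly from the complement.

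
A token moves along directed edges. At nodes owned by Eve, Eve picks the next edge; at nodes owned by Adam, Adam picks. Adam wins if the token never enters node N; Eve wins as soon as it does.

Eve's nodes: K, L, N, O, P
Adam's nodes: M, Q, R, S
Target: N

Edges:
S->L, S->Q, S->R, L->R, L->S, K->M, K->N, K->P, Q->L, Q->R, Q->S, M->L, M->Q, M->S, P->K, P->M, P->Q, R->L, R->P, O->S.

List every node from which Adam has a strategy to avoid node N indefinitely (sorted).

A0 = {N}
A1: add {K} — K (Eve) has K→N.
A2: add {P} — P (Eve) has P→K.
A3 = A2; e.g. L (Eve) has no edge into A2. Fixed point.
Eve's attractor = {K, N, P}; Adam avoids the target exactly from the complement.

L, M, O, Q, R, S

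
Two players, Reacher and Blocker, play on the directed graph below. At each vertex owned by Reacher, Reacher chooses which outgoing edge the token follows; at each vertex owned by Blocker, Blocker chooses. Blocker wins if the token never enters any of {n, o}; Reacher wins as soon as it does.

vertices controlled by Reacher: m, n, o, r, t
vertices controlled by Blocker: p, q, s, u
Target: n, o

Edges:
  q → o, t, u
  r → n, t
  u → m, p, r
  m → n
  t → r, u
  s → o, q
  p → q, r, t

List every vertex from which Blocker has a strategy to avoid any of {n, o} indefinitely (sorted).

p, q, s, u

A0 = {n, o}
A1: add {m, r} — m (Reacher) has m→n; r (Reacher) has r→n.
A2: add {t} — t (Reacher) has t→r.
A3 = A2; e.g. p (Blocker) can still go to q. Fixed point.
Reacher's attractor = {m, n, o, r, t}; Blocker avoids the target exactly from the complement.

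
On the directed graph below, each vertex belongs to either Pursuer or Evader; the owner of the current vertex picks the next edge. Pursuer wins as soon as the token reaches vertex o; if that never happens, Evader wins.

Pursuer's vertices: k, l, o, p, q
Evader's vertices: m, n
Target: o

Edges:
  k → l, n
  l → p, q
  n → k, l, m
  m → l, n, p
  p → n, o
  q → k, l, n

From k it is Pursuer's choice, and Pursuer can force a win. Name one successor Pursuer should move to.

l

A0 = {o}
A1: add {p} — p (Pursuer) has p→o.
A2: add {l} — l (Pursuer) has l→p.
A3: add {k, q} — k (Pursuer) has k→l; q (Pursuer) has q→l.
A4 = A3; e.g. m (Evader) can still go to n. Fixed point.
From k, successor l is in the attractor (rank 2); the other successor n is not.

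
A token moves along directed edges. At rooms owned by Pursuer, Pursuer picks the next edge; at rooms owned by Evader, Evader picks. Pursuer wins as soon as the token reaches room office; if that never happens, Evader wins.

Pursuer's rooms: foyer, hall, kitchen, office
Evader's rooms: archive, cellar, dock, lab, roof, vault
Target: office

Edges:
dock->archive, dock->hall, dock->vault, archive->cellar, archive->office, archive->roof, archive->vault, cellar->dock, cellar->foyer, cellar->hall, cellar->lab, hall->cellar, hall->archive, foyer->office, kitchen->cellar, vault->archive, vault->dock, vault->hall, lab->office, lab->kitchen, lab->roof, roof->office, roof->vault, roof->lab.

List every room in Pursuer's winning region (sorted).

foyer, office

A0 = {office}
A1: add {foyer} — foyer (Pursuer) has foyer→office.
A2 = A1; e.g. cellar (Evader) can still go to dock. Fixed point.
Pursuer's winning region = {foyer, office}.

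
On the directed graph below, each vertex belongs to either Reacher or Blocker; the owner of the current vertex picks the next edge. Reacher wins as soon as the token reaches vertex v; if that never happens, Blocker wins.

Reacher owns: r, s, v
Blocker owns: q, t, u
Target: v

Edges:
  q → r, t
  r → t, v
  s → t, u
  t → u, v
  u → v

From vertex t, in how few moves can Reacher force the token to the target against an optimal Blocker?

A0 = {v}
A1: add {r, u} — r (Reacher) has r→v; u (Blocker): all of {v} already in.
A2: add {s, t} — s (Reacher) has s→u; t (Blocker): all of {u, v} already in.
t enters the attractor at level 2, so Reacher can force the target in 2 moves from there.

2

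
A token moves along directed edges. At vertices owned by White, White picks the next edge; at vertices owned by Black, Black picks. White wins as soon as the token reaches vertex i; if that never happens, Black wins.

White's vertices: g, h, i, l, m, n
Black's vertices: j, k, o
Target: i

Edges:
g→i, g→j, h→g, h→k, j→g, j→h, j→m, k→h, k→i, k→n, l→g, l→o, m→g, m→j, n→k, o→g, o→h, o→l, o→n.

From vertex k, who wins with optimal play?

Black

A0 = {i}
A1: add {g} — g (White) has g→i.
A2: add {h, l, m} — h (White) has h→g; l (White) has l→g; m (White) has m→g.
A3: add {j} — j (Black): all of {g, h, m} already in.
A4 = A3; e.g. k (Black) can still go to n. Fixed point.
k never enters the attractor, so Black can avoid the target forever.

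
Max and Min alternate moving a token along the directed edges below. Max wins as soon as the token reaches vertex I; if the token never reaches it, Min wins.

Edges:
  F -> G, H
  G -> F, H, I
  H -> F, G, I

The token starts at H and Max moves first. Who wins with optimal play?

Max

Track states (vertex, player-to-move).
A0 = {(I,Max), (I,Min)}
A1: add {(G,Max), (H,Max)}.
(H,Max) ∈ A1 ⇒ Max forces the target.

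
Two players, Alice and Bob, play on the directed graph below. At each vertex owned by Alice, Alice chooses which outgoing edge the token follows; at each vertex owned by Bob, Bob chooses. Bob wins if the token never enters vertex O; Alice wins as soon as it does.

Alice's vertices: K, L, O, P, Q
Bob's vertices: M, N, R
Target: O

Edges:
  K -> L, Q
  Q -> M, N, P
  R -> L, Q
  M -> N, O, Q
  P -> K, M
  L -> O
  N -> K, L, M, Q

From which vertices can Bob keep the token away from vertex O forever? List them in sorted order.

A0 = {O}
A1: add {L} — L (Alice) has L→O.
A2: add {K} — K (Alice) has K→L.
A3: add {P} — P (Alice) has P→K.
A4: add {Q} — Q (Alice) has Q→P.
A5: add {R} — R (Bob): all of {L, Q} already in.
A6 = A5; e.g. M (Bob) can still go to N. Fixed point.
Alice's attractor = {K, L, O, P, Q, R}; Bob avoids the target exactly from the complement.

M, N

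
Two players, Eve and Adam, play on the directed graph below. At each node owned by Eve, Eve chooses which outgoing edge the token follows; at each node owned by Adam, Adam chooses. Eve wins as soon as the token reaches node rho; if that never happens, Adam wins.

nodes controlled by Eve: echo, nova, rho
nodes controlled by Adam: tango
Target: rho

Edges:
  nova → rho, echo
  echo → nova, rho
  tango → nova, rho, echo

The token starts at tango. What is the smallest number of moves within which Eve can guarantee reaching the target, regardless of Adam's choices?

A0 = {rho}
A1: add {echo, nova} — nova (Eve) has nova→rho; echo (Eve) has echo→rho.
A2: add {tango} — tango (Adam): all of {nova, rho, echo} already in.
A2 = all vertices. Fixed point.
tango enters the attractor at level 2, so Eve can force the target in 2 moves from there.

2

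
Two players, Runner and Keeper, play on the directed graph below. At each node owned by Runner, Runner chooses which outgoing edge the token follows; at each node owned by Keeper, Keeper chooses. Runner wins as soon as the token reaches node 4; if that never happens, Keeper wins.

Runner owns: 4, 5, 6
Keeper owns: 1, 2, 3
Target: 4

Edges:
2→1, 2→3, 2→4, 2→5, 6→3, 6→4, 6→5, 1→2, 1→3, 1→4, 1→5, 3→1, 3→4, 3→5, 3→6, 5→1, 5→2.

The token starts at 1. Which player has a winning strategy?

Keeper

A0 = {4}
A1: add {6} — 6 (Runner) has 6→4.
A2 = A1; e.g. 1 (Keeper) can still go to 2. Fixed point.
1 never enters the attractor, so Keeper can avoid the target forever.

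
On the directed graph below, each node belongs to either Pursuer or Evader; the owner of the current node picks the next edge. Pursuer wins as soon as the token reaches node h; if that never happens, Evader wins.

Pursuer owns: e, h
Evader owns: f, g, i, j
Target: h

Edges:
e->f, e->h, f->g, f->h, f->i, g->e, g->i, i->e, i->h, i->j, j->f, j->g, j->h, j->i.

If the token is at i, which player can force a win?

A0 = {h}
A1: add {e} — e (Pursuer) has e→h.
A2 = A1; e.g. f (Evader) can still go to g. Fixed point.
i never enters the attractor, so Evader can avoid the target forever.

Evader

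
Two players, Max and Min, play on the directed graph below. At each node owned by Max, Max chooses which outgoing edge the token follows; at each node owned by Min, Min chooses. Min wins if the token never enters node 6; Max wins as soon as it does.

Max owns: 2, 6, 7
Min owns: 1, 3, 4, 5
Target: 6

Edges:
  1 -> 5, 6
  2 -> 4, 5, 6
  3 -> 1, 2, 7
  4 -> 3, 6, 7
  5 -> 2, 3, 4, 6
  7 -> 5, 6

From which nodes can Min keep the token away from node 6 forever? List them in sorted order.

1, 3, 4, 5

A0 = {6}
A1: add {2, 7} — 2 (Max) has 2→6; 7 (Max) has 7→6.
A2 = A1; e.g. 1 (Min) can still go to 5. Fixed point.
Max's attractor = {2, 6, 7}; Min avoids the target exactly from the complement.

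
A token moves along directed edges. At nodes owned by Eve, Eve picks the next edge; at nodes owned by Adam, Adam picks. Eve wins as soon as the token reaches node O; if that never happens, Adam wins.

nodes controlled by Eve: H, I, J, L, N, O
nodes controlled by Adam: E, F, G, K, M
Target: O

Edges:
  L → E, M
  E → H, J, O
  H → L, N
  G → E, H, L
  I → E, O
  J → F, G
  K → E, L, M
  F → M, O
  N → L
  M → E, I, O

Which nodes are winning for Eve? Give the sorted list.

I, O

A0 = {O}
A1: add {I} — I (Eve) has I→O.
A2 = A1; e.g. E (Adam) can still go to H. Fixed point.
Eve's winning region = {I, O}.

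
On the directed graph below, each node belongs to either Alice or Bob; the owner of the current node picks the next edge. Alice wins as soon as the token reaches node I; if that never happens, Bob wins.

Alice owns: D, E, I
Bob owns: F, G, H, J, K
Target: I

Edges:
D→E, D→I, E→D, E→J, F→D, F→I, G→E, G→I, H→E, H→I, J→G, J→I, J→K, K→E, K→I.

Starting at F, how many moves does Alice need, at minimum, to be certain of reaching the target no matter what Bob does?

A0 = {I}
A1: add {D} — D (Alice) has D→I.
A2: add {E, F} — E (Alice) has E→D; F (Bob): all of {D, I} already in.
F enters the attractor at level 2, so Alice can force the target in 2 moves from there.

2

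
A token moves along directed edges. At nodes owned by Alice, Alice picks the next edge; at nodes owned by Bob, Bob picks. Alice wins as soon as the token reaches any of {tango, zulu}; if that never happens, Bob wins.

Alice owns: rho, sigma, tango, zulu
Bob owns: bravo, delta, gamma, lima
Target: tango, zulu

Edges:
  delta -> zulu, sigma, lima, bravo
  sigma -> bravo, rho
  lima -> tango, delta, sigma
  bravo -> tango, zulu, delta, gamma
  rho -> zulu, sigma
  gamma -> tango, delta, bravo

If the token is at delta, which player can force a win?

Bob

A0 = {tango, zulu}
A1: add {rho} — rho (Alice) has rho→zulu.
A2: add {sigma} — sigma (Alice) has sigma→rho.
A3 = A2; e.g. delta (Bob) can still go to lima. Fixed point.
delta never enters the attractor, so Bob can avoid the target forever.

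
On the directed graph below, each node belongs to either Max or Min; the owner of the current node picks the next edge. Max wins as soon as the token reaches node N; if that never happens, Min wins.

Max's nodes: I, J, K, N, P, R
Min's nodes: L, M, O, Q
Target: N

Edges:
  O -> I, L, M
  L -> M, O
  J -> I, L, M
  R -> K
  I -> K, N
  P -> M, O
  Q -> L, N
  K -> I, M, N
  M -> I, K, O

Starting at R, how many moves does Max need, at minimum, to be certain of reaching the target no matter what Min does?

A0 = {N}
A1: add {I, K} — I (Max) has I→N; K (Max) has K→N.
A2: add {J, R} — J (Max) has J→I; R (Max) has R→K.
A3 = A2; e.g. L (Min) can still go to M. Fixed point.
R enters the attractor at level 2, so Max can force the target in 2 moves from there.

2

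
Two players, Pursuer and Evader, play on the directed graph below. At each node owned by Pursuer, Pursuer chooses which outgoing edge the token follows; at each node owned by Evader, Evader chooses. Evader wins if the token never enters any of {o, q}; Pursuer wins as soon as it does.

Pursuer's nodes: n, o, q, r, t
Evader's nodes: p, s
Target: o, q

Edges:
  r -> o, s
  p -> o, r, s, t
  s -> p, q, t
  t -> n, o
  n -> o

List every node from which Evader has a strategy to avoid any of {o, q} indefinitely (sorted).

p, s

A0 = {o, q}
A1: add {n, r, t} — n (Pursuer) has n→o; r (Pursuer) has r→o; t (Pursuer) has t→o.
A2 = A1; e.g. p (Evader) can still go to s. Fixed point.
Pursuer's attractor = {n, o, q, r, t}; Evader avoids the target exactly from the complement.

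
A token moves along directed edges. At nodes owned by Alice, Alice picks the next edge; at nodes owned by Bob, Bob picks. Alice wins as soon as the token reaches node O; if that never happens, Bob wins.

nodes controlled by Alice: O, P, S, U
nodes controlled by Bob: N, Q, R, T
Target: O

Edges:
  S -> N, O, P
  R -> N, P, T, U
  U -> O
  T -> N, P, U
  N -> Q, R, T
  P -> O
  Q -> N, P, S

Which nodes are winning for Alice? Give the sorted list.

O, P, S, U

A0 = {O}
A1: add {P, S, U} — P (Alice) has P→O; S (Alice) has S→O; U (Alice) has U→O.
A2 = A1; e.g. N (Bob) can still go to Q. Fixed point.
Alice's winning region = {O, P, S, U}.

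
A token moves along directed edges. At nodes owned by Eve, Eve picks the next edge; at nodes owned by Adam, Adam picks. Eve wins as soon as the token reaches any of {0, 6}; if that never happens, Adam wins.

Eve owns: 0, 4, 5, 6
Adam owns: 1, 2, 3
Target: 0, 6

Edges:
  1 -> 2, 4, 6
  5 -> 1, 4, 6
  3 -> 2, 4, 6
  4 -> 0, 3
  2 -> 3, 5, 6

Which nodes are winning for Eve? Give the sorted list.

0, 4, 5, 6

A0 = {0, 6}
A1: add {4, 5} — 4 (Eve) has 4→0; 5 (Eve) has 5→6.
A2 = A1; e.g. 1 (Adam) can still go to 2. Fixed point.
Eve's winning region = {0, 4, 5, 6}.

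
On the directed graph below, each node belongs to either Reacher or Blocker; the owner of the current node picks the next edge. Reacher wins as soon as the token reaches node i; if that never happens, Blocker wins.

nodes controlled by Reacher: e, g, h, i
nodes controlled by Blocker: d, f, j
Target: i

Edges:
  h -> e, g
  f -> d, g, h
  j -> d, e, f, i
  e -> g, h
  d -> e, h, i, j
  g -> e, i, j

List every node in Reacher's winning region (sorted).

A0 = {i}
A1: add {g} — g (Reacher) has g→i.
A2: add {e, h} — e (Reacher) has e→g; h (Reacher) has h→g.
A3 = A2; e.g. d (Blocker) can still go to j. Fixed point.
Reacher's winning region = {e, g, h, i}.

e, g, h, i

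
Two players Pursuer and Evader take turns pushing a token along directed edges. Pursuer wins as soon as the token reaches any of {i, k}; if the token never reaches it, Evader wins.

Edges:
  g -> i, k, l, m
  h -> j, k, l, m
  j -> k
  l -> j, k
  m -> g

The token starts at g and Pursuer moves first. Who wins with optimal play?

Track states (vertex, player-to-move).
A0 = {(i,Pursuer), (i,Evader), (k,Pursuer), (k,Evader)}
A1: add {(g,Pursuer), (h,Pursuer), (j,Pursuer), (j,Evader), (l,Pursuer)}.
(g,Pursuer) ∈ A1 ⇒ Pursuer forces the target.

Pursuer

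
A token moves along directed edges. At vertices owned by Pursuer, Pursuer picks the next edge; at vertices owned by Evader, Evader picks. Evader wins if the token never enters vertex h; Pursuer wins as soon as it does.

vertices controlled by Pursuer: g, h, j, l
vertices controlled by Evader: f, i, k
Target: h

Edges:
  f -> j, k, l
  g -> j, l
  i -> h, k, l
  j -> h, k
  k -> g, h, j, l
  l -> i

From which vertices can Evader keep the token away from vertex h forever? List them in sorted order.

f, i, k, l

A0 = {h}
A1: add {j} — j (Pursuer) has j→h.
A2: add {g} — g (Pursuer) has g→j.
A3 = A2; e.g. f (Evader) can still go to k. Fixed point.
Pursuer's attractor = {g, h, j}; Evader avoids the target exactly from the complement.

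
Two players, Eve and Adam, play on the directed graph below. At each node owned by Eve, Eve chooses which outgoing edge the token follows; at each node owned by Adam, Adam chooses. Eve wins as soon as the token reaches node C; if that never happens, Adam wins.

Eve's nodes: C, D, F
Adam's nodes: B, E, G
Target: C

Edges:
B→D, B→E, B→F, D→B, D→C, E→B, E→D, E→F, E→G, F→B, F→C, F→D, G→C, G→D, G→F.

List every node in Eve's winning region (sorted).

A0 = {C}
A1: add {D, F} — D (Eve) has D→C; F (Eve) has F→C.
A2: add {G} — G (Adam): all of {C, D, F} already in.
A3 = A2; e.g. B (Adam) can still go to E. Fixed point.
Eve's winning region = {C, D, F, G}.

C, D, F, G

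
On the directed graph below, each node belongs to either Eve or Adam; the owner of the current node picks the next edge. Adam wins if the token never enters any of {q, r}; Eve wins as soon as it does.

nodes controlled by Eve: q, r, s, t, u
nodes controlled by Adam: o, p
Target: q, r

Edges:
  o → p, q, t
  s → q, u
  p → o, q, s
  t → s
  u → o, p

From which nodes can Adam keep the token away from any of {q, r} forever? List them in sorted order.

A0 = {q, r}
A1: add {s} — s (Eve) has s→q.
A2: add {t} — t (Eve) has t→s.
A3 = A2; e.g. o (Adam) can still go to p. Fixed point.
Eve's attractor = {q, r, s, t}; Adam avoids the target exactly from the complement.

o, p, u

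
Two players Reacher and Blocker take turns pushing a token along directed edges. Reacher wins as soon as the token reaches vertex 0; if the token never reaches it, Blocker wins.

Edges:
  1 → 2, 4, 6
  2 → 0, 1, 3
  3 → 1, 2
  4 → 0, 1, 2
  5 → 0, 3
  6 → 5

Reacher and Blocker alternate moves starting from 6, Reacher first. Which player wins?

Track states (vertex, player-to-move).
A0 = {(0,Reacher), (0,Blocker)}
A1: add {(2,Reacher), (4,Reacher), (5,Reacher)}.
A2: add {(6,Blocker)}.
A3: add {(1,Reacher)}.
A4: add {(3,Blocker), (4,Blocker)}.
A5 = A4; e.g. (1,Blocker) stays out. (6,Reacher) never enters ⇒ Blocker avoids the target.

Blocker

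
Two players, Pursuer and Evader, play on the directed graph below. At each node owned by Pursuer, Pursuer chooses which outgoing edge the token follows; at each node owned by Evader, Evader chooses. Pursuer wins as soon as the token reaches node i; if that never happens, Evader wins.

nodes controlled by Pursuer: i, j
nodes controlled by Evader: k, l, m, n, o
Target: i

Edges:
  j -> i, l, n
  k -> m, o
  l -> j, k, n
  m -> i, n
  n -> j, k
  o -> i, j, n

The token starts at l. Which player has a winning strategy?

A0 = {i}
A1: add {j} — j (Pursuer) has j→i.
A2 = A1; e.g. k (Evader) can still go to m. Fixed point.
l never enters the attractor, so Evader can avoid the target forever.

Evader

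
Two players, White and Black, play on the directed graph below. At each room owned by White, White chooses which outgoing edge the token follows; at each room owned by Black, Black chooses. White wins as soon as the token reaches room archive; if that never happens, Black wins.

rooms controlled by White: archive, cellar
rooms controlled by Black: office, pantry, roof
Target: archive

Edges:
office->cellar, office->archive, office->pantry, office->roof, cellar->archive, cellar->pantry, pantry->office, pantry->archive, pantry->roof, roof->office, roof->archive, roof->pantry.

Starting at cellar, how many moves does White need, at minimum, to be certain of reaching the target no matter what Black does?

A0 = {archive}
A1: add {cellar} — cellar (White) has cellar→archive.
A2 = A1; e.g. office (Black) can still go to pantry. Fixed point.
cellar enters the attractor at level 1, so White can force the target in 1 move from there.

1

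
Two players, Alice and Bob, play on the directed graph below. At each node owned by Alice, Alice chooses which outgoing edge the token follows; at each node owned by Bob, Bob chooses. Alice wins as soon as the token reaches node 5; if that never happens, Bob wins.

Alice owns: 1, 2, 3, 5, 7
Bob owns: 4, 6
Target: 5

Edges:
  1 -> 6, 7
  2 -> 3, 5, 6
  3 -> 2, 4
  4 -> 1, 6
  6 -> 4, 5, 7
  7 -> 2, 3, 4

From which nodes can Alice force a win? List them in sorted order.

A0 = {5}
A1: add {2} — 2 (Alice) has 2→5.
A2: add {3, 7} — 3 (Alice) has 3→2; 7 (Alice) has 7→2.
A3: add {1} — 1 (Alice) has 1→7.
A4 = A3; e.g. 4 (Bob) can still go to 6. Fixed point.
Alice's winning region = {1, 2, 3, 5, 7}.

1, 2, 3, 5, 7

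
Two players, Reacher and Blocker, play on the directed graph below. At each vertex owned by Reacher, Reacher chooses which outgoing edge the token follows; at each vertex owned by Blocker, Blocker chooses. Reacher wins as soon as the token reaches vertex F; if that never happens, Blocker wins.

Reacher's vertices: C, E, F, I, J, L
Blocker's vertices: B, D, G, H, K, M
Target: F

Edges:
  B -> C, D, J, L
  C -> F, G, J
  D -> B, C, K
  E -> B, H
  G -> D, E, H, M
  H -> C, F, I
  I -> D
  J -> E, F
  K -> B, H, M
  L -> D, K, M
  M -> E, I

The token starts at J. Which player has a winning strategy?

Reacher

A0 = {F}
A1: add {C, J} — C (Reacher) has C→F; J (Reacher) has J→F.
A2 = A1; e.g. B (Blocker) can still go to D. Fixed point.
J ∈ A1, so Reacher can force the target.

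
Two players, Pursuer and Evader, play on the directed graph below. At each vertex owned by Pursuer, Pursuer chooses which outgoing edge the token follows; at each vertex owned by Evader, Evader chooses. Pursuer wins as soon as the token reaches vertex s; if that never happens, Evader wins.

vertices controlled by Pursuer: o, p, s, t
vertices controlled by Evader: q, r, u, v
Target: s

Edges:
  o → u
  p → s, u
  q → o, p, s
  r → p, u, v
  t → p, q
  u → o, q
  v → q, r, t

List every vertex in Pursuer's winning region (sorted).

p, s, t

A0 = {s}
A1: add {p} — p (Pursuer) has p→s.
A2: add {t} — t (Pursuer) has t→p.
A3 = A2; e.g. o (Pursuer) has no edge into A2. Fixed point.
Pursuer's winning region = {p, s, t}.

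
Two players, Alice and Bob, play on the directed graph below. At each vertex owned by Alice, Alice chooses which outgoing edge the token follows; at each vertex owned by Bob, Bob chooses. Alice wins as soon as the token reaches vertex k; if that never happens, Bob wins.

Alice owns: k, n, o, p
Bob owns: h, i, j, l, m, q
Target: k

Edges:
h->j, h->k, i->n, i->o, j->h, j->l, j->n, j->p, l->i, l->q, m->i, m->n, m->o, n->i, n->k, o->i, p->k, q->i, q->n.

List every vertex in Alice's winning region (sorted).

k, n, p

A0 = {k}
A1: add {n, p} — n (Alice) has n→k; p (Alice) has p→k.
A2 = A1; e.g. h (Bob) can still go to j. Fixed point.
Alice's winning region = {k, n, p}.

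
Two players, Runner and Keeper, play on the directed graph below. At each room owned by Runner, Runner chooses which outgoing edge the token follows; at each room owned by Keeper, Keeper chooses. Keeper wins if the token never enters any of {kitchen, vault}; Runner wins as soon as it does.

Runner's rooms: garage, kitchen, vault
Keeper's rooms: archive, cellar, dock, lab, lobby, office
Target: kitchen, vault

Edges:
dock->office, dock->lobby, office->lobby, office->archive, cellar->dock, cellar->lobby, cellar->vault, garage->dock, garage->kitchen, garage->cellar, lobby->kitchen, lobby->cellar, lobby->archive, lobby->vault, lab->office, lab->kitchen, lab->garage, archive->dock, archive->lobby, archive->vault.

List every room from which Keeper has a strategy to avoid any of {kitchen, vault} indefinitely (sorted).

A0 = {kitchen, vault}
A1: add {garage} — garage (Runner) has garage→kitchen.
A2 = A1; e.g. dock (Keeper) can still go to office. Fixed point.
Runner's attractor = {garage, kitchen, vault}; Keeper avoids the target exactly from the complement.

archive, cellar, dock, lab, lobby, office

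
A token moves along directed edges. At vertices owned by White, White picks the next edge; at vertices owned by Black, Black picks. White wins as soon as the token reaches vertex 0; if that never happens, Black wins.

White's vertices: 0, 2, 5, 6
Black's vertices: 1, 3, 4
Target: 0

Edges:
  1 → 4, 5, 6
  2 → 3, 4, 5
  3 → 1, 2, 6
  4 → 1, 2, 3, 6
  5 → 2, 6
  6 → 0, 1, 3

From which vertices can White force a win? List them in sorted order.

0, 2, 5, 6

A0 = {0}
A1: add {6} — 6 (White) has 6→0.
A2: add {5} — 5 (White) has 5→6.
A3: add {2} — 2 (White) has 2→5.
A4 = A3; e.g. 1 (Black) can still go to 4. Fixed point.
White's winning region = {0, 2, 5, 6}.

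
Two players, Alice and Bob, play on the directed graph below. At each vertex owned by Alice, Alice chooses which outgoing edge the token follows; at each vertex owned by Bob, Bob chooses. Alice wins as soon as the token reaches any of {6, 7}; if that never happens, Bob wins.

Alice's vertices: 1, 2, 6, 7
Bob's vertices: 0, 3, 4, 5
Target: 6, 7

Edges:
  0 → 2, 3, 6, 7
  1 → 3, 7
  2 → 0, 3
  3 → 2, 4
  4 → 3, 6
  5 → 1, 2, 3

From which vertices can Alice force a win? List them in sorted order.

1, 6, 7

A0 = {6, 7}
A1: add {1} — 1 (Alice) has 1→7.
A2 = A1; e.g. 0 (Bob) can still go to 2. Fixed point.
Alice's winning region = {1, 6, 7}.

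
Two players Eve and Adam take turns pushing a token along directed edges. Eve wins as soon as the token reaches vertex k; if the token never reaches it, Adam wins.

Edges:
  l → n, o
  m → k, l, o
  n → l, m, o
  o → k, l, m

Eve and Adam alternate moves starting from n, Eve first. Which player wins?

Track states (vertex, player-to-move).
A0 = {(k,Eve), (k,Adam)}
A1: add {(m,Eve), (o,Eve)}.
A2 = A1; e.g. (l,Eve) stays out. (n,Eve) never enters ⇒ Adam avoids the target.

Adam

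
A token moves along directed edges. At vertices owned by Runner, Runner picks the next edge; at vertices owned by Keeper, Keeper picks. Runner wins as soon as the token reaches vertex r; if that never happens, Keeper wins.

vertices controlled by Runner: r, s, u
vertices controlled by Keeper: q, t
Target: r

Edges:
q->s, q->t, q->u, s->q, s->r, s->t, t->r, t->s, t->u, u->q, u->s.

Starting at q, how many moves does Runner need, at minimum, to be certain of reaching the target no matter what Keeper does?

A0 = {r}
A1: add {s} — s (Runner) has s→r.
A2: add {u} — u (Runner) has u→s.
A3: add {t} — t (Keeper): all of {r, s, u} already in.
A4: add {q} — q (Keeper): all of {s, t, u} already in.
A4 = all vertices. Fixed point.
q enters the attractor at level 4, so Runner can force the target in 4 moves from there.

4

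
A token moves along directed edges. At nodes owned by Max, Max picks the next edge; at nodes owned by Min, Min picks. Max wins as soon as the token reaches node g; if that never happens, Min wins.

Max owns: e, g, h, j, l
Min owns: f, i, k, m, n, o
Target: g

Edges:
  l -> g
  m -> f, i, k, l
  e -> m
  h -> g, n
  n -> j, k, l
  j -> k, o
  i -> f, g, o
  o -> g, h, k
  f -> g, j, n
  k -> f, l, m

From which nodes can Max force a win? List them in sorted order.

A0 = {g}
A1: add {h, l} — h (Max) has h→g; l (Max) has l→g.
A2 = A1; e.g. e (Max) has no edge into A1. Fixed point.
Max's winning region = {g, h, l}.

g, h, l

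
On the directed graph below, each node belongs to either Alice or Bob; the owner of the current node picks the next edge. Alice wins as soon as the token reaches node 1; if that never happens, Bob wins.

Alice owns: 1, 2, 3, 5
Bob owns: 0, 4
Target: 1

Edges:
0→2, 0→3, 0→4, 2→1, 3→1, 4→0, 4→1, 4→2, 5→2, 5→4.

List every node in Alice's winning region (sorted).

1, 2, 3, 5

A0 = {1}
A1: add {2, 3} — 2 (Alice) has 2→1; 3 (Alice) has 3→1.
A2: add {5} — 5 (Alice) has 5→2.
A3 = A2; e.g. 0 (Bob) can still go to 4. Fixed point.
Alice's winning region = {1, 2, 3, 5}.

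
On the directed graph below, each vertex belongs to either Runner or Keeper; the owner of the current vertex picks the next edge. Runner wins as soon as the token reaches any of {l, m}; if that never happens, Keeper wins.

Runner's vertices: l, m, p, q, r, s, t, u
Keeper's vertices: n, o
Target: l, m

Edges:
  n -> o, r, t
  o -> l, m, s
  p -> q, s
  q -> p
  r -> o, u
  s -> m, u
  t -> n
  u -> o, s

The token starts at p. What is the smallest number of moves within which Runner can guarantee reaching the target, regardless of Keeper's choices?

A0 = {l, m}
A1: add {s} — s (Runner) has s→m.
A2: add {o, p, u} — o (Keeper): all of {l, m, s} already in; p (Runner) has p→s; u (Runner) has u→s.
p enters the attractor at level 2, so Runner can force the target in 2 moves from there.

2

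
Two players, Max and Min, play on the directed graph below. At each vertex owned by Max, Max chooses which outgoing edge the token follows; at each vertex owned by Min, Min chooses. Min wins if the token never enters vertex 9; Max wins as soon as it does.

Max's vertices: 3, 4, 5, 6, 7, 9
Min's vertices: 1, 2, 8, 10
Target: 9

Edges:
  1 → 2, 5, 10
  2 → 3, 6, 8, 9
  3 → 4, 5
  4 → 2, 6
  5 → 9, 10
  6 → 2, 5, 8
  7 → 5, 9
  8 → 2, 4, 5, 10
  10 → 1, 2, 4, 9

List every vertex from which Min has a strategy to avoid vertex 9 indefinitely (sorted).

A0 = {9}
A1: add {5, 7} — 5 (Max) has 5→9; 7 (Max) has 7→9.
A2: add {3, 6} — 3 (Max) has 3→5; 6 (Max) has 6→5.
A3: add {4} — 4 (Max) has 4→6.
A4 = A3; e.g. 1 (Min) can still go to 2. Fixed point.
Max's attractor = {3, 4, 5, 6, 7, 9}; Min avoids the target exactly from the complement.

1, 2, 8, 10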